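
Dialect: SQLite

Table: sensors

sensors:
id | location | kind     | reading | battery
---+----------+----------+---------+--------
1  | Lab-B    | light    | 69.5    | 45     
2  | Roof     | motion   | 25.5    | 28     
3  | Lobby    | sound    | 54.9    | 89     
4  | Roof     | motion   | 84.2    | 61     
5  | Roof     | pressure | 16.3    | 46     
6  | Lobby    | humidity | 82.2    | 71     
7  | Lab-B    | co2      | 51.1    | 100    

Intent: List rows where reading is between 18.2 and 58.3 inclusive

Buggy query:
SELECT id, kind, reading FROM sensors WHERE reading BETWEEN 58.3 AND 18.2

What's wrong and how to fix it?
Bug: The bounds are reversed; BETWEEN a AND b requires a <= b to match anything

Fix: Swap the bounds so the smaller value comes first

Corrected query:
SELECT id, kind, reading FROM sensors WHERE reading BETWEEN 18.2 AND 58.3

Result:
id | kind   | reading
---+--------+--------
2  | motion | 25.5   
3  | sound  | 54.9   
7  | co2    | 51.1   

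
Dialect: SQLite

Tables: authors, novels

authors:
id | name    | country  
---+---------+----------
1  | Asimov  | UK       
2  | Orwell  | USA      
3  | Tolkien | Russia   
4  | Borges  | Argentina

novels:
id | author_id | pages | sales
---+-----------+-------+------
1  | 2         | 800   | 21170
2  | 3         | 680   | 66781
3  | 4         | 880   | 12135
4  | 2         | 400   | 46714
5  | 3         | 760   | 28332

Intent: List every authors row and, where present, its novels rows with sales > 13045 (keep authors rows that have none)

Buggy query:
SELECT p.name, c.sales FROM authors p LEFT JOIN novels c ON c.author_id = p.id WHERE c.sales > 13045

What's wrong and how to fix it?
Bug: A WHERE condition on the right-hand table after LEFT JOIN drops unmatched parents

Fix: Move the right-table condition into the ON clause so unmatched parents are kept

Corrected query:
SELECT p.name, c.sales FROM authors p LEFT JOIN novels c ON c.author_id = p.id AND c.sales > 13045

Result:
name    | sales
--------+------
Asimov  | NULL 
Orwell  | 21170
Orwell  | 46714
Tolkien | 28332
Tolkien | 66781
Borges  | NULL 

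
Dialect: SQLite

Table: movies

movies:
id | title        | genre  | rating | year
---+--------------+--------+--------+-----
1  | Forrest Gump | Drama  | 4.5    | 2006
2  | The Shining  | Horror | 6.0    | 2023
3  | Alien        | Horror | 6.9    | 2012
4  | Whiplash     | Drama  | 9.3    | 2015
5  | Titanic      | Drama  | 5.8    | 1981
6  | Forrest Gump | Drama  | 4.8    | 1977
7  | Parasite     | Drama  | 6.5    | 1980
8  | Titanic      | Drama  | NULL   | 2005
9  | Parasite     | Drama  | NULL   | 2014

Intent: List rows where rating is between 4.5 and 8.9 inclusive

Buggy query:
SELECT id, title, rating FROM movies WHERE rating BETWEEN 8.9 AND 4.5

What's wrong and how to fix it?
Bug: The bounds are reversed; BETWEEN a AND b requires a <= b to match anything

Fix: Swap the bounds so the smaller value comes first

Corrected query:
SELECT id, title, rating FROM movies WHERE rating BETWEEN 4.5 AND 8.9

Result:
id | title        | rating
---+--------------+-------
1  | Forrest Gump | 4.5   
2  | The Shining  | 6     
3  | Alien        | 6.9   
5  | Titanic      | 5.8   
6  | Forrest Gump | 4.8   
7  | Parasite     | 6.5   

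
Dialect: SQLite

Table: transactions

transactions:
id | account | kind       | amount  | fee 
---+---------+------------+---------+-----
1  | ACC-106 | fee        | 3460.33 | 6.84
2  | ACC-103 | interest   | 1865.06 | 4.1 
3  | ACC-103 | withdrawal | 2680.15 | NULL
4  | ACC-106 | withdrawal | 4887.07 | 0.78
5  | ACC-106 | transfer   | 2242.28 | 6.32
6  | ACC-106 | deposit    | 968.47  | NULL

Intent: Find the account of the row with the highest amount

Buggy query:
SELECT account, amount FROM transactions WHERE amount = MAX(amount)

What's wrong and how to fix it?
Bug: WHERE is evaluated per row; an aggregate over the whole table isn't defined there

Fix: Wrap MAX in a scalar subquery so WHERE compares against a single value

Corrected query:
SELECT account, amount FROM transactions WHERE amount = (SELECT MAX(amount) FROM transactions)

Result:
account | amount 
--------+--------
ACC-106 | 4887.07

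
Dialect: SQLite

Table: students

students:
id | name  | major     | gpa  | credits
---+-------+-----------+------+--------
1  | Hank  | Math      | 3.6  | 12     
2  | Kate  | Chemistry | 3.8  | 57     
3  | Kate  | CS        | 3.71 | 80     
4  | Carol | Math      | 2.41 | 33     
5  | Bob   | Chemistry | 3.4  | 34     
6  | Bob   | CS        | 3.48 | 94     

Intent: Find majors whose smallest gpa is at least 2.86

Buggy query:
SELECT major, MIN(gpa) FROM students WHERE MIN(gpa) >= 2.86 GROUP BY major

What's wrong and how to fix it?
Bug: MIN() in WHERE is a misuse of aggregate

Fix: Use HAVING for the per-group MIN condition

Corrected query:
SELECT major, MIN(gpa) FROM students GROUP BY major HAVING MIN(gpa) >= 2.86

Result:
major     | MIN(gpa)
----------+---------
CS        | 3.48    
Chemistry | 3.4     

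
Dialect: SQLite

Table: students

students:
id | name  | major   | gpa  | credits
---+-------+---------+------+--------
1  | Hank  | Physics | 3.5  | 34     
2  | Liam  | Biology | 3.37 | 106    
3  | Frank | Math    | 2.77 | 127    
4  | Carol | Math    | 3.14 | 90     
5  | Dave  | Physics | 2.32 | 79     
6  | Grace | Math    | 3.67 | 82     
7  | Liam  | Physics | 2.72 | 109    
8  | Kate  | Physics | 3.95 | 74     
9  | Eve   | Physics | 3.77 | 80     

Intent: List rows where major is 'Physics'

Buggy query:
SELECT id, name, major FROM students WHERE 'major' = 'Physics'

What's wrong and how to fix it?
Bug: Single quotes denote string literals in SQL; the column name is being compared as a constant string

Fix: Remove the quotes around the column name (or use double quotes for an identifier)

Corrected query:
SELECT id, name, major FROM students WHERE major = 'Physics'

Result:
id | name | major  
---+------+--------
1  | Hank | Physics
5  | Dave | Physics
7  | Liam | Physics
8  | Kate | Physics
9  | Eve  | Physics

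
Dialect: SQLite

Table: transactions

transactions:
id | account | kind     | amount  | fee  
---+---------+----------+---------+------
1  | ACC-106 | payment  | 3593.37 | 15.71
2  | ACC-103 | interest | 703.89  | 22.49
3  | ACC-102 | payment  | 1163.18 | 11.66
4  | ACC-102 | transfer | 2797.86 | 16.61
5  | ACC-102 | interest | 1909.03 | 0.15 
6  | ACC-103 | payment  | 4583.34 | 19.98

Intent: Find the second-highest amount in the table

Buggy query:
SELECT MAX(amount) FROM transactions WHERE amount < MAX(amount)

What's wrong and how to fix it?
Bug: The inner MAX is an aggregate inside WHERE, which is not allowed

Fix: Put the inner MAX in a scalar subquery

Corrected query:
SELECT MAX(amount) FROM transactions WHERE amount < (SELECT MAX(amount) FROM transactions)

Result:
MAX(amount)
-----------
3593.37    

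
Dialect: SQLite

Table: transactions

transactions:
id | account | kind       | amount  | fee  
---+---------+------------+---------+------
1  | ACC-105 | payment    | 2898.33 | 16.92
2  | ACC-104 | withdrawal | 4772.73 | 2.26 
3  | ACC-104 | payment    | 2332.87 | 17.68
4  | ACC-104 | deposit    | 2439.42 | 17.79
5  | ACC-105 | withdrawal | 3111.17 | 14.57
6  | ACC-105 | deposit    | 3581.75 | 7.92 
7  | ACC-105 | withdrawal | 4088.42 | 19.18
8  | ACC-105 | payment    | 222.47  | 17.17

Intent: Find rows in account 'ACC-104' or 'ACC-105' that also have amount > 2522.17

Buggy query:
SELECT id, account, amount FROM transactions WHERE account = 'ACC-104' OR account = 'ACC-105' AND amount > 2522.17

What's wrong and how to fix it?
Bug: AND binds tighter than OR, so this parses as account = 'ACC-104' OR (account = 'ACC-105' AND amount > 2522.17)

Fix: Group the OR with parentheses (or use IN), then AND the threshold

Corrected query:
SELECT id, account, amount FROM transactions WHERE (account = 'ACC-104' OR account = 'ACC-105') AND amount > 2522.17

Result:
id | account | amount 
---+---------+--------
1  | ACC-105 | 2898.33
2  | ACC-104 | 4772.73
5  | ACC-105 | 3111.17
6  | ACC-105 | 3581.75
7  | ACC-105 | 4088.42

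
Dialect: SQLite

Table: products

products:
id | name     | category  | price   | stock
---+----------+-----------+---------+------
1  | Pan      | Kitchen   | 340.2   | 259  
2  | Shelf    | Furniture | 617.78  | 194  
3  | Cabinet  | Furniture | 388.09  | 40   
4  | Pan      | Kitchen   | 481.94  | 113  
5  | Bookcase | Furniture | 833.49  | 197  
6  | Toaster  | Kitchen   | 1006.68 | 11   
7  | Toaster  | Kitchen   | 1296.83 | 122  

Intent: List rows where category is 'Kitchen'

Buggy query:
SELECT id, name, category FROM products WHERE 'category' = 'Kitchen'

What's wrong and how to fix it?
Bug: Single quotes denote string literals in SQL; the column name is being compared as a constant string

Fix: Remove the quotes around the column name (or use double quotes for an identifier)

Corrected query:
SELECT id, name, category FROM products WHERE category = 'Kitchen'

Result:
id | name    | category
---+---------+---------
1  | Pan     | Kitchen 
4  | Pan     | Kitchen 
6  | Toaster | Kitchen 
7  | Toaster | Kitchen 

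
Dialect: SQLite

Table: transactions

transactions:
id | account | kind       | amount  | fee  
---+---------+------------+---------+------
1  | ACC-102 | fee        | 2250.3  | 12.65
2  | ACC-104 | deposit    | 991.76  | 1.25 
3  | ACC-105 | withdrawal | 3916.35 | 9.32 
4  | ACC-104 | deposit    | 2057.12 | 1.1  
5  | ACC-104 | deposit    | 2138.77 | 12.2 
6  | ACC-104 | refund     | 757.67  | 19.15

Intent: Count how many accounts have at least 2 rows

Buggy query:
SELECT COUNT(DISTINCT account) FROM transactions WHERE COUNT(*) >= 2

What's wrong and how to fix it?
Bug: COUNT(*) cannot appear in WHERE; the per-group count doesn't exist yet

Fix: Use a subquery that GROUPs and filters with HAVING, then count its rows

Corrected query:
SELECT COUNT(*) FROM (SELECT account FROM transactions GROUP BY account HAVING COUNT(*) >= 2)

Result:
COUNT(*)
--------
1       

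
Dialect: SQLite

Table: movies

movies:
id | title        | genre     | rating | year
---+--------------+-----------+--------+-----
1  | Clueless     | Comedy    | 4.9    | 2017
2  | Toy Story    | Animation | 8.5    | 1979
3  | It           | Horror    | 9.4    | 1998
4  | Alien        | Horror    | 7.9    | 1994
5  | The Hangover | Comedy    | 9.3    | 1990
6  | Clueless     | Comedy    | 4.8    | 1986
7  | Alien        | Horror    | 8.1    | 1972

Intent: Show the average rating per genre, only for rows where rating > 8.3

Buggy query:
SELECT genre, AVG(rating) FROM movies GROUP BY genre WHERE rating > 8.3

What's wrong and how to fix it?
Bug: Row-level WHERE must come before GROUP BY in the clause order

Fix: Move the WHERE clause before GROUP BY

Corrected query:
SELECT genre, AVG(rating) FROM movies WHERE rating > 8.3 GROUP BY genre

Result:
genre     | AVG(rating)
----------+------------
Animation | 8.5        
Comedy    | 9.3        
Horror    | 9.4        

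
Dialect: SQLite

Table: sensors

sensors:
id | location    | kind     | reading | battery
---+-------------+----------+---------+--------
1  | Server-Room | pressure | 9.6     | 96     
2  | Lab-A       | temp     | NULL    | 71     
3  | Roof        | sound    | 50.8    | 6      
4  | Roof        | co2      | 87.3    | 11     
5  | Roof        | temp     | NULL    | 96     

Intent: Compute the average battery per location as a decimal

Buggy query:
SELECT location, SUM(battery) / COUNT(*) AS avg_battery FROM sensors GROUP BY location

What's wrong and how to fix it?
Bug: Both operands are integers, so '/' performs integer division and truncates

Fix: Multiply by 1.0 (or CAST to REAL) to force floating-point division

Corrected query:
SELECT location, SUM(battery) * 1.0 / COUNT(*) AS avg_battery FROM sensors GROUP BY location

Result:
location    | avg_battery
------------+------------
Lab-A       | 71         
Roof        | 37.666667  
Server-Room | 96         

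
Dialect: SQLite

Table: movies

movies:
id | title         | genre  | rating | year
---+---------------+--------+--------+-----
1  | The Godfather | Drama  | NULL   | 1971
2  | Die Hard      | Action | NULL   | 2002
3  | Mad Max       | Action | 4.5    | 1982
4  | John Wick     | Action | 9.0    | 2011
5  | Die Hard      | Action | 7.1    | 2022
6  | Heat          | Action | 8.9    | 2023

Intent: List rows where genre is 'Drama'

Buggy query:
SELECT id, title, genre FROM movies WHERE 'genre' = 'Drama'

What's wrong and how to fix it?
Bug: 'genre' in single quotes is a string literal, not the column; the comparison is literal-vs-literal and never true

Fix: Remove the quotes around the column name (or use double quotes for an identifier)

Corrected query:
SELECT id, title, genre FROM movies WHERE genre = 'Drama'

Result:
id | title         | genre
---+---------------+------
1  | The Godfather | Drama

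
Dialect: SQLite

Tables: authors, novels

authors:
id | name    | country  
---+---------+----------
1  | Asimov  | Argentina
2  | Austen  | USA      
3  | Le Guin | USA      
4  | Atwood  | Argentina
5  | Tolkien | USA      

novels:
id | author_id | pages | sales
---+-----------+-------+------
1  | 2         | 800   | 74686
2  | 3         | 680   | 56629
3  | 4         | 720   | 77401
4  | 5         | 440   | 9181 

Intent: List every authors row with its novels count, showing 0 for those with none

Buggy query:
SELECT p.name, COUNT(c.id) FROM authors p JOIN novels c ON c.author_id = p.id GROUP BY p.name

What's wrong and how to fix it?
Bug: An inner join excludes parents with zero children

Fix: Switch to LEFT JOIN to retain unmatched parent rows

Corrected query:
SELECT p.name, COUNT(c.id) FROM authors p LEFT JOIN novels c ON c.author_id = p.id GROUP BY p.name

Result:
name    | COUNT(c.id)
--------+------------
Asimov  | 0          
Atwood  | 1          
Austen  | 1          
Le Guin | 1          
Tolkien | 1          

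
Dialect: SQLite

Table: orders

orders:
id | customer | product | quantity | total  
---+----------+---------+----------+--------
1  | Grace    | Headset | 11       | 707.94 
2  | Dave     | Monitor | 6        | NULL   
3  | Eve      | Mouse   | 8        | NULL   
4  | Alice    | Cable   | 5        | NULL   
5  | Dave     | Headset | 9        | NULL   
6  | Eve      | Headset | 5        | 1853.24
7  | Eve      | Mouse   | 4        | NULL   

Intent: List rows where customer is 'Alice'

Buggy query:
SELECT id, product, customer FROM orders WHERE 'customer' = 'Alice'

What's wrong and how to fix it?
Bug: 'customer' in single quotes is a string literal, not the column; the comparison is literal-vs-literal and never true

Fix: Reference the column as customer without single quotes

Corrected query:
SELECT id, product, customer FROM orders WHERE customer = 'Alice'

Result:
id | product | customer
---+---------+---------
4  | Cable   | Alice   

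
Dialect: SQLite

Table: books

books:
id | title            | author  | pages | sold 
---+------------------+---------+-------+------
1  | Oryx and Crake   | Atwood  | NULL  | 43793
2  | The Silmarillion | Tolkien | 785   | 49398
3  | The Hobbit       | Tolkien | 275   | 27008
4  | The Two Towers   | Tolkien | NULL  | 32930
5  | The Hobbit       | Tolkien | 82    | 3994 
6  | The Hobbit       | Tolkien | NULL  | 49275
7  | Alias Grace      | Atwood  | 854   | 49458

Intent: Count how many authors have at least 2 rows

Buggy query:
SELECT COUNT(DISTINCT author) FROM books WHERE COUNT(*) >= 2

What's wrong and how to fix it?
Bug: COUNT(*) cannot appear in WHERE; the per-group count doesn't exist yet

Fix: Group first with HAVING COUNT(*) >= 2, then COUNT the resulting groups

Corrected query:
SELECT COUNT(*) FROM (SELECT author FROM books GROUP BY author HAVING COUNT(*) >= 2)

Result:
COUNT(*)
--------
2       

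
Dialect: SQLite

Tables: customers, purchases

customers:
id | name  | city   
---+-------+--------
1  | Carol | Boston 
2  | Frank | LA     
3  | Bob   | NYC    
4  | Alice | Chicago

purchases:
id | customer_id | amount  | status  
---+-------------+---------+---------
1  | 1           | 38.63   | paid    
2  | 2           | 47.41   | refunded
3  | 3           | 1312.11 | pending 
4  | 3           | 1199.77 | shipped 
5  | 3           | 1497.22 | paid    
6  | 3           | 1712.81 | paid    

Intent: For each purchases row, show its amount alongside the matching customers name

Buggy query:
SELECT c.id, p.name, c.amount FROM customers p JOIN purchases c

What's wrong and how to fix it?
Bug: Missing join condition: each purchases row is matched to all customers rows instead of just its own

Fix: Specify the join condition linking the foreign key to the parent id

Corrected query:
SELECT c.id, p.name, c.amount FROM customers p JOIN purchases c ON c.customer_id = p.id

Result:
id | name  | amount 
---+-------+--------
1  | Carol | 38.63  
2  | Frank | 47.41  
3  | Bob   | 1312.11
4  | Bob   | 1199.77
5  | Bob   | 1497.22
6  | Bob   | 1712.81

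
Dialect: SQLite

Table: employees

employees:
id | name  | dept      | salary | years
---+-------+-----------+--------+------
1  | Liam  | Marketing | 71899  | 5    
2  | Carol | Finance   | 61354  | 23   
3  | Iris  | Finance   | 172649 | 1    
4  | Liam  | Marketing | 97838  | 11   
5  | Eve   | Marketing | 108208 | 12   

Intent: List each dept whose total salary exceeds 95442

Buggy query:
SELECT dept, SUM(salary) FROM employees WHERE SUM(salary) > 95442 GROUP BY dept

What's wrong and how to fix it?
Bug: SUM(salary) is an aggregate, but WHERE filters rows before aggregation

Fix: Use HAVING (which filters groups after aggregation) instead of WHERE

Corrected query:
SELECT dept, SUM(salary) FROM employees GROUP BY dept HAVING SUM(salary) > 95442

Result:
dept      | SUM(salary)
----------+------------
Finance   | 234003     
Marketing | 277945     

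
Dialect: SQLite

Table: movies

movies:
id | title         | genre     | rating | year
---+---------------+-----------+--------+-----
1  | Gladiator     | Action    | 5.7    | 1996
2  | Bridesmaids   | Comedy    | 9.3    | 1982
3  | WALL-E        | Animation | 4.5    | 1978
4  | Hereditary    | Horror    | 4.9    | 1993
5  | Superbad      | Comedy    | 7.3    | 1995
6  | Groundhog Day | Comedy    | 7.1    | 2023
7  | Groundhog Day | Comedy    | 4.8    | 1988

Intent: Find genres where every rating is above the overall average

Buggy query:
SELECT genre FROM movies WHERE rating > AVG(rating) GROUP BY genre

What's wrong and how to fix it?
Bug: AVG() is an aggregate; it can't sit directly in WHERE

Fix: Compute the overall average in a scalar subquery and compare each group's MIN against it in HAVING

Corrected query:
SELECT genre FROM movies GROUP BY genre HAVING MIN(rating) > (SELECT AVG(rating) FROM movies)

Result:
(no rows)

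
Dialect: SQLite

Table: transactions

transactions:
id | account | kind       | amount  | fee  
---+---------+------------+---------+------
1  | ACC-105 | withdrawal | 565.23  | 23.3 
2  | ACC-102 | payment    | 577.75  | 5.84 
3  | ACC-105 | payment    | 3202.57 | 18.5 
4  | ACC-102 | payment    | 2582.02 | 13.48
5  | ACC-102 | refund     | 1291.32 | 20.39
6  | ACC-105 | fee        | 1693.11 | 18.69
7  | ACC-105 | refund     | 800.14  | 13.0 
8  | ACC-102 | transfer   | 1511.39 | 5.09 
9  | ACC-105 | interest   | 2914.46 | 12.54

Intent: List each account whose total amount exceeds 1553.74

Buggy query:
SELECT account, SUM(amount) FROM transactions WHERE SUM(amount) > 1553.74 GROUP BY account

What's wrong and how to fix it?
Bug: SUM(amount) is an aggregate, but WHERE filters rows before aggregation

Fix: Use HAVING (which filters groups after aggregation) instead of WHERE

Corrected query:
SELECT account, SUM(amount) FROM transactions GROUP BY account HAVING SUM(amount) > 1553.74

Result:
account | SUM(amount)
--------+------------
ACC-102 | 5962.48    
ACC-105 | 9175.51    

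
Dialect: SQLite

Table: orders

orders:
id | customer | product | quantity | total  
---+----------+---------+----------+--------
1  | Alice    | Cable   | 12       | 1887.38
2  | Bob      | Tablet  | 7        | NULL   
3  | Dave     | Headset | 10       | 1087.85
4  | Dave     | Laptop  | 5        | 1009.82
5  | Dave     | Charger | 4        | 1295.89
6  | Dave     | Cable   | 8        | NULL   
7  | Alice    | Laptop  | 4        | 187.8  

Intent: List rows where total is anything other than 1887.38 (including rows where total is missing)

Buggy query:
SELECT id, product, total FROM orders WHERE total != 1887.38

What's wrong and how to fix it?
Bug: 'total != 1887.38' is unknown when total is NULL, so NULL rows are silently excluded

Fix: Handle NULL separately with IS NULL alongside the inequality

Corrected query:
SELECT id, product, total FROM orders WHERE total != 1887.38 OR total IS NULL

Result:
id | product | total  
---+---------+--------
2  | Tablet  | NULL   
3  | Headset | 1087.85
4  | Laptop  | 1009.82
5  | Charger | 1295.89
6  | Cable   | NULL   
7  | Laptop  | 187.8  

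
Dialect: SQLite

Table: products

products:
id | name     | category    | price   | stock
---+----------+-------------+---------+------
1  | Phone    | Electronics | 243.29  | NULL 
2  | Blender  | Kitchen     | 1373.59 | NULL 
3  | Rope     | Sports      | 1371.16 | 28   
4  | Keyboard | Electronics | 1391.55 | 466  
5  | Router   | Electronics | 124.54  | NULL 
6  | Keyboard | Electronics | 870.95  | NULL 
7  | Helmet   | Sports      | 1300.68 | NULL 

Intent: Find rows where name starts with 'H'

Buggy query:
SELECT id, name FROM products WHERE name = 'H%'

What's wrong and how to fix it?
Bug: Wildcards only work with LIKE; '=' treats '%' as a literal character

Fix: Use LIKE for wildcard pattern matching

Corrected query:
SELECT id, name FROM products WHERE name LIKE 'H%'

Result:
id | name  
---+-------
7  | Helmet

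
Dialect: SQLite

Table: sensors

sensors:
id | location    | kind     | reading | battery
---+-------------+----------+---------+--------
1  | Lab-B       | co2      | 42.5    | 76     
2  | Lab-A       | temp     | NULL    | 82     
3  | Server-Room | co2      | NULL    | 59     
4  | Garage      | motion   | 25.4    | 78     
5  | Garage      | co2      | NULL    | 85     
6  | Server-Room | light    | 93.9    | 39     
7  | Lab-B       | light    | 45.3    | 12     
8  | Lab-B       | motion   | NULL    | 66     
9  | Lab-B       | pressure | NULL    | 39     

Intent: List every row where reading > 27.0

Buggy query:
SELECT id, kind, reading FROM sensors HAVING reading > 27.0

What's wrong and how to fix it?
Bug: This is a non-aggregate query (no GROUP BY, no aggregates), so in SQLite the HAVING clause is invalid here; a row-level condition belongs in WHERE

Fix: Use WHERE for row-level filtering

Corrected query:
SELECT id, kind, reading FROM sensors WHERE reading > 27.0

Result:
id | kind  | reading
---+-------+--------
1  | co2   | 42.5   
6  | light | 93.9   
7  | light | 45.3   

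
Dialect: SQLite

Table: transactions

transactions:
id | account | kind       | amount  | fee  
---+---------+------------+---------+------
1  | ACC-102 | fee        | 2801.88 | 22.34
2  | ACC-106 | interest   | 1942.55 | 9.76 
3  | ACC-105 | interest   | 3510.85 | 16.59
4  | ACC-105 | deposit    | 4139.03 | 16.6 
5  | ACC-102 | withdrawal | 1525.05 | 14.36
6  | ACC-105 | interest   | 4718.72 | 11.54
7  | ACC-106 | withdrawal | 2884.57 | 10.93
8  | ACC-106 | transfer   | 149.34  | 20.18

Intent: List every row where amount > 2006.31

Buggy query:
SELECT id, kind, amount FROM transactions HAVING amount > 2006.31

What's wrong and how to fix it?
Bug: This is a non-aggregate query (no GROUP BY, no aggregates), so in SQLite the HAVING clause is invalid here; a row-level condition belongs in WHERE

Fix: Replace HAVING with WHERE since the condition applies to individual rows

Corrected query:
SELECT id, kind, amount FROM transactions WHERE amount > 2006.31

Result:
id | kind       | amount 
---+------------+--------
1  | fee        | 2801.88
3  | interest   | 3510.85
4  | deposit    | 4139.03
6  | interest   | 4718.72
7  | withdrawal | 2884.57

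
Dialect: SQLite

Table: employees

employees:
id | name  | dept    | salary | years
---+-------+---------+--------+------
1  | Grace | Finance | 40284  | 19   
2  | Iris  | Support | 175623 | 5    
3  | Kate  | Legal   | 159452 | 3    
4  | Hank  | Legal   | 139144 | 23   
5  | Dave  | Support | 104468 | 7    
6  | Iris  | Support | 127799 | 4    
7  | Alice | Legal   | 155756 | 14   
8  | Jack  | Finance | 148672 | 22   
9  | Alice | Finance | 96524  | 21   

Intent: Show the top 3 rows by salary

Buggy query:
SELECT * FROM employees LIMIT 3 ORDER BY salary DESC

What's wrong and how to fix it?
Bug: LIMIT must come after ORDER BY

Fix: Swap the clauses: ORDER BY first, then LIMIT

Corrected query:
SELECT * FROM employees ORDER BY salary DESC LIMIT 3

Result:
id | name  | dept    | salary | years
---+-------+---------+--------+------
2  | Iris  | Support | 175623 | 5    
3  | Kate  | Legal   | 159452 | 3    
7  | Alice | Legal   | 155756 | 14   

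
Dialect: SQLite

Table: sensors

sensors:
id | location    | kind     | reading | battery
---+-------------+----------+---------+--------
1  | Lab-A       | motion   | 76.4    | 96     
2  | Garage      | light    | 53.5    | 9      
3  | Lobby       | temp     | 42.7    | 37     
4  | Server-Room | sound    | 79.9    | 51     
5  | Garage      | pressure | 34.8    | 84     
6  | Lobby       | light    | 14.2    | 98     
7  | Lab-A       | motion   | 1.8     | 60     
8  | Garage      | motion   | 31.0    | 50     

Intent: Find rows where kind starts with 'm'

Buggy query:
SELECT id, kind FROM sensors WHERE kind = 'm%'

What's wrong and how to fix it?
Bug: Wildcards only work with LIKE; '=' treats '%' as a literal character

Fix: Use LIKE for wildcard pattern matching

Corrected query:
SELECT id, kind FROM sensors WHERE kind LIKE 'm%'

Result:
id | kind  
---+-------
1  | motion
7  | motion
8  | motion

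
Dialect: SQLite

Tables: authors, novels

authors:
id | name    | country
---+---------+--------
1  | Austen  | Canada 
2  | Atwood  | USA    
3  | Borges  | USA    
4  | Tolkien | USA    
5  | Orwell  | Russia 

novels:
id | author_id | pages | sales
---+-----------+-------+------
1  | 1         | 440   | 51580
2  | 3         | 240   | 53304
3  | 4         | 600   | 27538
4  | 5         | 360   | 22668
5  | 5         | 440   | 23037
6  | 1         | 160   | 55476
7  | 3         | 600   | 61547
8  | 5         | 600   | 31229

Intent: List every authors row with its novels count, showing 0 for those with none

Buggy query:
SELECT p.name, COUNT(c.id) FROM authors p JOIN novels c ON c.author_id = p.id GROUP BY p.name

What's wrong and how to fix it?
Bug: INNER JOIN drops authors rows that have no matching novels rows

Fix: Use LEFT JOIN so parents without children still appear (COUNT(c.id) gives 0)

Corrected query:
SELECT p.name, COUNT(c.id) FROM authors p LEFT JOIN novels c ON c.author_id = p.id GROUP BY p.name

Result:
name    | COUNT(c.id)
--------+------------
Atwood  | 0          
Austen  | 2          
Borges  | 2          
Orwell  | 3          
Tolkien | 1          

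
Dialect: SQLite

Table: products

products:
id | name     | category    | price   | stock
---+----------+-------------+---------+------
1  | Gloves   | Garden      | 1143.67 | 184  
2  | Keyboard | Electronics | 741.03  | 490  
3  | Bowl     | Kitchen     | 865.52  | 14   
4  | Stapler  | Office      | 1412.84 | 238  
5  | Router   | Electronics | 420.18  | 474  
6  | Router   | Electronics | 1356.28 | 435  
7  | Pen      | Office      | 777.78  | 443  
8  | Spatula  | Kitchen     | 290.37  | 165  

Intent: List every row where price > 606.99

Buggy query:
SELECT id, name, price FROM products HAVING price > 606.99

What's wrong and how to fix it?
Bug: This is a non-aggregate query (no GROUP BY, no aggregates), so in SQLite the HAVING clause is invalid here; a row-level condition belongs in WHERE

Fix: Use WHERE for row-level filtering

Corrected query:
SELECT id, name, price FROM products WHERE price > 606.99

Result:
id | name     | price  
---+----------+--------
1  | Gloves   | 1143.67
2  | Keyboard | 741.03 
3  | Bowl     | 865.52 
4  | Stapler  | 1412.84
6  | Router   | 1356.28
7  | Pen      | 777.78 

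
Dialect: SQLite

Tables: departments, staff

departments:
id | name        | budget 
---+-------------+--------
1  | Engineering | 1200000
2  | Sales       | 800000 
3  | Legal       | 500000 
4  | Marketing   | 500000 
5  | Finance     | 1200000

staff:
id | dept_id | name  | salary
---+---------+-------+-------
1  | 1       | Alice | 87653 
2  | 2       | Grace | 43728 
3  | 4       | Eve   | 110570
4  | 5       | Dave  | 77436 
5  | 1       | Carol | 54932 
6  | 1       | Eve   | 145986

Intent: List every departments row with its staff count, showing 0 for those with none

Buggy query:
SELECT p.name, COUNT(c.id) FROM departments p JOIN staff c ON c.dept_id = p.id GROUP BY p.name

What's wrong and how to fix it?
Bug: INNER JOIN drops departments rows that have no matching staff rows

Fix: Use LEFT JOIN so parents without children still appear (COUNT(c.id) gives 0)

Corrected query:
SELECT p.name, COUNT(c.id) FROM departments p LEFT JOIN staff c ON c.dept_id = p.id GROUP BY p.name

Result:
name        | COUNT(c.id)
------------+------------
Engineering | 3          
Finance     | 1          
Legal       | 0          
Marketing   | 1          
Sales       | 1          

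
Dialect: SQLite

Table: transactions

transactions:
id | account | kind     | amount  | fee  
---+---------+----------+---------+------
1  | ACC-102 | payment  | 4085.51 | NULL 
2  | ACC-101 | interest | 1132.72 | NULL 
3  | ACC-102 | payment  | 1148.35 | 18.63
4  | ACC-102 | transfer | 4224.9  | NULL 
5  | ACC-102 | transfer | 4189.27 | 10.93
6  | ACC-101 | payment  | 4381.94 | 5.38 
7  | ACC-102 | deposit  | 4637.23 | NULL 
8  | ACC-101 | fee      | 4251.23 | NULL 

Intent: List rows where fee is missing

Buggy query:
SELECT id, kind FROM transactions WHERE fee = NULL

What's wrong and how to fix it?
Bug: '= NULL' is always unknown in SQL three-valued logic, so no rows match

Fix: Replace '= NULL' with 'IS NULL'

Corrected query:
SELECT id, kind FROM transactions WHERE fee IS NULL

Result:
id | kind    
---+---------
1  | payment 
2  | interest
4  | transfer
7  | deposit 
8  | fee     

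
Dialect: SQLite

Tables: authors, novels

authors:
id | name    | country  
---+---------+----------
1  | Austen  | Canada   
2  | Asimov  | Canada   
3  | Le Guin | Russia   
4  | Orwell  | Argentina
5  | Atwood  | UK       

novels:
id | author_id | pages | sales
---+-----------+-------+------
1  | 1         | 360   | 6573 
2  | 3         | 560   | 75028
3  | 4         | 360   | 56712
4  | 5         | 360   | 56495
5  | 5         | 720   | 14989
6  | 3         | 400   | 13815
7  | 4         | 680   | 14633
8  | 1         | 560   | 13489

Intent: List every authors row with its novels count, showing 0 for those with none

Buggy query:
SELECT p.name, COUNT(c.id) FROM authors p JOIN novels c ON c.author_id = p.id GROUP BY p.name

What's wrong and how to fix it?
Bug: An inner join excludes parents with zero children

Fix: Switch to LEFT JOIN to retain unmatched parent rows

Corrected query:
SELECT p.name, COUNT(c.id) FROM authors p LEFT JOIN novels c ON c.author_id = p.id GROUP BY p.name

Result:
name    | COUNT(c.id)
--------+------------
Asimov  | 0          
Atwood  | 2          
Austen  | 2          
Le Guin | 2          
Orwell  | 2          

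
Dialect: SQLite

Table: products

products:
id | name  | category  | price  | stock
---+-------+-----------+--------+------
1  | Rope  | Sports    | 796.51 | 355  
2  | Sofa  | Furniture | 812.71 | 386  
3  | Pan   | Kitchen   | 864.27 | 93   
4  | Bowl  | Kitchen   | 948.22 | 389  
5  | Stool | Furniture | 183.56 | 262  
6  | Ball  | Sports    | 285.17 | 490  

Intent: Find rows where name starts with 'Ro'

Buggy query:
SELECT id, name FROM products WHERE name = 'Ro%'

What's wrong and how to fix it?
Bug: Wildcards only work with LIKE; '=' treats '%' as a literal character

Fix: Replace '=' with LIKE so 'Ro%' is treated as a pattern

Corrected query:
SELECT id, name FROM products WHERE name LIKE 'Ro%'

Result:
id | name
---+-----
1  | Rope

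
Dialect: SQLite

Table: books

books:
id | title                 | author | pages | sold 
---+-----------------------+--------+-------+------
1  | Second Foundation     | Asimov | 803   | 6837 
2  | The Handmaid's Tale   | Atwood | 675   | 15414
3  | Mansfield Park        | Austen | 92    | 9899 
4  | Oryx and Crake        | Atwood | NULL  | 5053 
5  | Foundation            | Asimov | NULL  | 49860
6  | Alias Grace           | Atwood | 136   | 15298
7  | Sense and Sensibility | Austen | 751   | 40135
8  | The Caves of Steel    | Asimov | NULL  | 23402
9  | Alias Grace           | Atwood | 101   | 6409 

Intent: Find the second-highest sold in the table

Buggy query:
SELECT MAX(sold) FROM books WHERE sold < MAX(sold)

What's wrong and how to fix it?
Bug: MAX(sold) on the right of the comparison is an aggregate-in-WHERE error

Fix: Compute the overall MAX in a subquery, then take MAX of rows below it

Corrected query:
SELECT MAX(sold) FROM books WHERE sold < (SELECT MAX(sold) FROM books)

Result:
MAX(sold)
---------
40135    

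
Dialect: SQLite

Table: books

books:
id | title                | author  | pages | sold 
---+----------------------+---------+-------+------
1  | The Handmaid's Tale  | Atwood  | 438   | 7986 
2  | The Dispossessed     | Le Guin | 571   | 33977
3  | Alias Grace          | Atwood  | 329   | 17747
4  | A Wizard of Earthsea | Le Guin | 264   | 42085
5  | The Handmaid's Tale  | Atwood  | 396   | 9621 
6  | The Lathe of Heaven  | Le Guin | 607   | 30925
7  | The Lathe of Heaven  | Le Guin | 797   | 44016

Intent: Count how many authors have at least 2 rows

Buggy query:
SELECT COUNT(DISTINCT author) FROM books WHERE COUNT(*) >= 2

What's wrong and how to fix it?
Bug: COUNT(*) cannot appear in WHERE; the per-group count doesn't exist yet

Fix: Group first with HAVING COUNT(*) >= 2, then COUNT the resulting groups

Corrected query:
SELECT COUNT(*) FROM (SELECT author FROM books GROUP BY author HAVING COUNT(*) >= 2)

Result:
COUNT(*)
--------
2       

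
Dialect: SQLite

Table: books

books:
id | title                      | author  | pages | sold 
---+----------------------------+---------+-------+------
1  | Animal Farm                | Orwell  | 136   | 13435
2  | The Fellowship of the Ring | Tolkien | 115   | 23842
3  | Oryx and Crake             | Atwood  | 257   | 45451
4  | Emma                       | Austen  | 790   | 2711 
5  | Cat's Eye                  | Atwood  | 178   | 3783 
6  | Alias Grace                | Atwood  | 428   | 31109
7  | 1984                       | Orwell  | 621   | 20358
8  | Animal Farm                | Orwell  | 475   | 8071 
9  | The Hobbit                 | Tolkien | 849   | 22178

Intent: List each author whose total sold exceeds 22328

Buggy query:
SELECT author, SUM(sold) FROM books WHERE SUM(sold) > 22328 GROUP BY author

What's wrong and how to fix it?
Bug: WHERE runs before GROUP BY, so aggregates aren't available there

Fix: Move the aggregate condition to a HAVING clause

Corrected query:
SELECT author, SUM(sold) FROM books GROUP BY author HAVING SUM(sold) > 22328

Result:
author  | SUM(sold)
--------+----------
Atwood  | 80343    
Orwell  | 41864    
Tolkien | 46020    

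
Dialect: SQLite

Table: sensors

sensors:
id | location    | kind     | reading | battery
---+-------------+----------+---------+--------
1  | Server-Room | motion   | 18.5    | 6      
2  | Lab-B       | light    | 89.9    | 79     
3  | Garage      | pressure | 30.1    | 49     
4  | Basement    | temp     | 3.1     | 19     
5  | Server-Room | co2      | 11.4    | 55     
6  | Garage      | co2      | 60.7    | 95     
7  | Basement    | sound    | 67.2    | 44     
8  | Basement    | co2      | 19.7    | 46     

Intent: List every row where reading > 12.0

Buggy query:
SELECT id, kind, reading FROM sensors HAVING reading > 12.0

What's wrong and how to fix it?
Bug: This is a non-aggregate query (no GROUP BY, no aggregates), so in SQLite the HAVING clause is invalid here; a row-level condition belongs in WHERE

Fix: Use WHERE for row-level filtering

Corrected query:
SELECT id, kind, reading FROM sensors WHERE reading > 12.0

Result:
id | kind     | reading
---+----------+--------
1  | motion   | 18.5   
2  | light    | 89.9   
3  | pressure | 30.1   
6  | co2      | 60.7   
7  | sound    | 67.2   
8  | co2      | 19.7   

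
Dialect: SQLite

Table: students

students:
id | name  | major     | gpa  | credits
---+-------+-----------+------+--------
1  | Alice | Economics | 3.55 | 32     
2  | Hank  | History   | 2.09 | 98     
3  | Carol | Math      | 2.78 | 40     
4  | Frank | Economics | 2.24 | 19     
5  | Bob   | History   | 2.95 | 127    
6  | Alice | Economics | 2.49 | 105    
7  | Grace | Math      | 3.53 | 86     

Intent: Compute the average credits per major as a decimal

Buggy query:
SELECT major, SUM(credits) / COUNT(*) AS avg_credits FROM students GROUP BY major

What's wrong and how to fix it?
Bug: Both operands are integers, so '/' performs integer division and truncates

Fix: Cast one side to REAL so the division keeps the fractional part

Corrected query:
SELECT major, SUM(credits) * 1.0 / COUNT(*) AS avg_credits FROM students GROUP BY major

Result:
major     | avg_credits
----------+------------
Economics | 52         
History   | 112.5      
Math      | 63         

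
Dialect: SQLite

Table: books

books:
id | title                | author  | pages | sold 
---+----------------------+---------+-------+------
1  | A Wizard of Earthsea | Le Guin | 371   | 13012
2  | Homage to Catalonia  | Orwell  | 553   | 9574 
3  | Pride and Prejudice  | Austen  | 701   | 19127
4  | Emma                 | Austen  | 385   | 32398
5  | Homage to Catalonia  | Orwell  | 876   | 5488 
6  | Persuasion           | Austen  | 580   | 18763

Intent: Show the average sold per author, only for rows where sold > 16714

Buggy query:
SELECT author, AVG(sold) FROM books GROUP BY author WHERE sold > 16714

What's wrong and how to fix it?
Bug: Row-level WHERE must come before GROUP BY in the clause order

Fix: Move the WHERE clause before GROUP BY

Corrected query:
SELECT author, AVG(sold) FROM books WHERE sold > 16714 GROUP BY author

Result:
author | AVG(sold)   
-------+-------------
Austen | 23429.333333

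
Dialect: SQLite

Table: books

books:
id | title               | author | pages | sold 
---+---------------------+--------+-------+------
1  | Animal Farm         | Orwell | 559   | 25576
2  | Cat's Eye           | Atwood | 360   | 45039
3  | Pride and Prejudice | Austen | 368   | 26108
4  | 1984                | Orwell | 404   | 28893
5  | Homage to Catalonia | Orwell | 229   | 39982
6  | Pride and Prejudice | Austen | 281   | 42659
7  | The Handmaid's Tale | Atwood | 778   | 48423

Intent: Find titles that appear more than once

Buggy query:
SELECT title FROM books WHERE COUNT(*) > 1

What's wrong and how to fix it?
Bug: COUNT(*) is an aggregate and cannot be used in WHERE

Fix: Group first, then use HAVING for the count condition

Corrected query:
SELECT title FROM books GROUP BY title HAVING COUNT(*) > 1

Result:
title              
-------------------
Pride and Prejudice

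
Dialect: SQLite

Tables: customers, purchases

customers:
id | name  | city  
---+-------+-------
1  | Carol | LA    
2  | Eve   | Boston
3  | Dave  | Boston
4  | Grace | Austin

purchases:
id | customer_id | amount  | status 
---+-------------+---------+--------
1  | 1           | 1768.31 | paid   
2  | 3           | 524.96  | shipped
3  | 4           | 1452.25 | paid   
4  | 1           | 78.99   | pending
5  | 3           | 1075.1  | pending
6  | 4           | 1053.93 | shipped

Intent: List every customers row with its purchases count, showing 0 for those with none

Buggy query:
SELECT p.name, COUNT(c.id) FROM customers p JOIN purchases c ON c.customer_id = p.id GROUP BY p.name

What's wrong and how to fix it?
Bug: An inner join excludes parents with zero children

Fix: Switch to LEFT JOIN to retain unmatched parent rows

Corrected query:
SELECT p.name, COUNT(c.id) FROM customers p LEFT JOIN purchases c ON c.customer_id = p.id GROUP BY p.name

Result:
name  | COUNT(c.id)
------+------------
Carol | 2          
Dave  | 2          
Eve   | 0          
Grace | 2          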